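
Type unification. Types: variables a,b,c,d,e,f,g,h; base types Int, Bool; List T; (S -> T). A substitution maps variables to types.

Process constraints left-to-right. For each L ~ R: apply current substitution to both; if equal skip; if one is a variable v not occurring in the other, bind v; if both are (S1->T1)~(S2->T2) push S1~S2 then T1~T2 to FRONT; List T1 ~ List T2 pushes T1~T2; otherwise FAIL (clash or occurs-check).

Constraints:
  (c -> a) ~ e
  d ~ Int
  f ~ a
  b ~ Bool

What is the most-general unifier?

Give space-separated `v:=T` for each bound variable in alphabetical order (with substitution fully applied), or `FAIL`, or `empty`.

step 1: unify (c -> a) ~ e  [subst: {-} | 3 pending]
  bind e := (c -> a)
step 2: unify d ~ Int  [subst: {e:=(c -> a)} | 2 pending]
  bind d := Int
step 3: unify f ~ a  [subst: {e:=(c -> a), d:=Int} | 1 pending]
  bind f := a
step 4: unify b ~ Bool  [subst: {e:=(c -> a), d:=Int, f:=a} | 0 pending]
  bind b := Bool

Answer: b:=Bool d:=Int e:=(c -> a) f:=a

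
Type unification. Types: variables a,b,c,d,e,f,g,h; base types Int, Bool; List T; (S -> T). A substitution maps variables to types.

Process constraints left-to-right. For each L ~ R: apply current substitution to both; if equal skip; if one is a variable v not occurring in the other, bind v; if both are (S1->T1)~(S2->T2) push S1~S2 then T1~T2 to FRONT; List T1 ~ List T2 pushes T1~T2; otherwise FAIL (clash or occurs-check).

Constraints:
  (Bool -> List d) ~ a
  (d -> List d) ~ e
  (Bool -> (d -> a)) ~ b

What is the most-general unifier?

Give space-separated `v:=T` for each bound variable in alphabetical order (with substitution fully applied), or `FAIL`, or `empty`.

Answer: a:=(Bool -> List d) b:=(Bool -> (d -> (Bool -> List d))) e:=(d -> List d)

Derivation:
step 1: unify (Bool -> List d) ~ a  [subst: {-} | 2 pending]
  bind a := (Bool -> List d)
step 2: unify (d -> List d) ~ e  [subst: {a:=(Bool -> List d)} | 1 pending]
  bind e := (d -> List d)
step 3: unify (Bool -> (d -> (Bool -> List d))) ~ b  [subst: {a:=(Bool -> List d), e:=(d -> List d)} | 0 pending]
  bind b := (Bool -> (d -> (Bool -> List d)))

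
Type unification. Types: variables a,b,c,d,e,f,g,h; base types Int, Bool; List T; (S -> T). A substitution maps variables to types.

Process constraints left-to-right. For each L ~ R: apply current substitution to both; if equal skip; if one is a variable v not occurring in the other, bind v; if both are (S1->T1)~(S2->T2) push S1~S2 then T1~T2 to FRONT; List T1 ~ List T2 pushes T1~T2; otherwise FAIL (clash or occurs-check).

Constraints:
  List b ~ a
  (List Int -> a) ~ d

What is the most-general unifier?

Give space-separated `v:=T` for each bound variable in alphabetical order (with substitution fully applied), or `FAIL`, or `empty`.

step 1: unify List b ~ a  [subst: {-} | 1 pending]
  bind a := List b
step 2: unify (List Int -> List b) ~ d  [subst: {a:=List b} | 0 pending]
  bind d := (List Int -> List b)

Answer: a:=List b d:=(List Int -> List b)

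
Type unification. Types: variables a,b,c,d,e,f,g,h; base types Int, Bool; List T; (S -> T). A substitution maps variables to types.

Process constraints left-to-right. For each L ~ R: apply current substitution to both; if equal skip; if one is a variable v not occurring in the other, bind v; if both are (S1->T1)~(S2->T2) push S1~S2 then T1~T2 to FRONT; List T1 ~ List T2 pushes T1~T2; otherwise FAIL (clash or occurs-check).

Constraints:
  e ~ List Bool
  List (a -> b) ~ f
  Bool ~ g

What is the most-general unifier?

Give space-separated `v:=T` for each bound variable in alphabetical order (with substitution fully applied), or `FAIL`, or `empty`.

Answer: e:=List Bool f:=List (a -> b) g:=Bool

Derivation:
step 1: unify e ~ List Bool  [subst: {-} | 2 pending]
  bind e := List Bool
step 2: unify List (a -> b) ~ f  [subst: {e:=List Bool} | 1 pending]
  bind f := List (a -> b)
step 3: unify Bool ~ g  [subst: {e:=List Bool, f:=List (a -> b)} | 0 pending]
  bind g := Bool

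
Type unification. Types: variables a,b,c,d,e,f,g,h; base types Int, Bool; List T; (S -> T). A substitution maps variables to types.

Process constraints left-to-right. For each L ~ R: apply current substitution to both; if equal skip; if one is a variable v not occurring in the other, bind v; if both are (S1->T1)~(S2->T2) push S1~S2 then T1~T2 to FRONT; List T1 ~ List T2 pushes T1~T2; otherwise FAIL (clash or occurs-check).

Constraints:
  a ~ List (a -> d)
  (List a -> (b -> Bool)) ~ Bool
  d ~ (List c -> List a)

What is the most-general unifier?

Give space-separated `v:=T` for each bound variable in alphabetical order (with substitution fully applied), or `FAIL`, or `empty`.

step 1: unify a ~ List (a -> d)  [subst: {-} | 2 pending]
  occurs-check fail: a in List (a -> d)

Answer: FAIL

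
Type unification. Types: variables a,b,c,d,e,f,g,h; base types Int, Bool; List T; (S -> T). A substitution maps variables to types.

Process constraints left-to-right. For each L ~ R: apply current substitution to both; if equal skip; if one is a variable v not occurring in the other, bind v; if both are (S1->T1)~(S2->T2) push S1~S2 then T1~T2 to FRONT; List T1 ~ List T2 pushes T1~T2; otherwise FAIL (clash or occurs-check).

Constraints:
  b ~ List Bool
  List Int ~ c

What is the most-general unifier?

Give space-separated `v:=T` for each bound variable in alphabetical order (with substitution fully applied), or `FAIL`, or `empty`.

step 1: unify b ~ List Bool  [subst: {-} | 1 pending]
  bind b := List Bool
step 2: unify List Int ~ c  [subst: {b:=List Bool} | 0 pending]
  bind c := List Int

Answer: b:=List Bool c:=List Int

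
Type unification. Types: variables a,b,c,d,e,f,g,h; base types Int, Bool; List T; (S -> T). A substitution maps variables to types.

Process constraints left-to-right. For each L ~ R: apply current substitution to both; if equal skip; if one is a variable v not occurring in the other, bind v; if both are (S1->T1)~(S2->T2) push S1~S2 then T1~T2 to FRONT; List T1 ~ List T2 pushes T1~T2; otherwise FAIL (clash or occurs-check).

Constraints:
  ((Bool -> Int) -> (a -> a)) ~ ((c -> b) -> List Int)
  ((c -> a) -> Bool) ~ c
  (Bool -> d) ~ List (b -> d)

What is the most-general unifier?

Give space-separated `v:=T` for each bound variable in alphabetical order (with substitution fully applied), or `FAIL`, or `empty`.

step 1: unify ((Bool -> Int) -> (a -> a)) ~ ((c -> b) -> List Int)  [subst: {-} | 2 pending]
  -> decompose arrow: push (Bool -> Int)~(c -> b), (a -> a)~List Int
step 2: unify (Bool -> Int) ~ (c -> b)  [subst: {-} | 3 pending]
  -> decompose arrow: push Bool~c, Int~b
step 3: unify Bool ~ c  [subst: {-} | 4 pending]
  bind c := Bool
step 4: unify Int ~ b  [subst: {c:=Bool} | 3 pending]
  bind b := Int
step 5: unify (a -> a) ~ List Int  [subst: {c:=Bool, b:=Int} | 2 pending]
  clash: (a -> a) vs List Int

Answer: FAIL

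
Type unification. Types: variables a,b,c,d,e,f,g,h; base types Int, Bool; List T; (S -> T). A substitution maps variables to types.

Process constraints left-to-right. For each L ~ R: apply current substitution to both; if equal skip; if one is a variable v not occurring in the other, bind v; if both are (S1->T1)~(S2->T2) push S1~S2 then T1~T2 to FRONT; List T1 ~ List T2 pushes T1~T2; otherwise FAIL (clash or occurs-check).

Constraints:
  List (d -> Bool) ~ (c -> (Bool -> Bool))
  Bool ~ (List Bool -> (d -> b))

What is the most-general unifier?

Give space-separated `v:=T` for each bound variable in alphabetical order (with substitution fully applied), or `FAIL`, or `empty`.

step 1: unify List (d -> Bool) ~ (c -> (Bool -> Bool))  [subst: {-} | 1 pending]
  clash: List (d -> Bool) vs (c -> (Bool -> Bool))

Answer: FAIL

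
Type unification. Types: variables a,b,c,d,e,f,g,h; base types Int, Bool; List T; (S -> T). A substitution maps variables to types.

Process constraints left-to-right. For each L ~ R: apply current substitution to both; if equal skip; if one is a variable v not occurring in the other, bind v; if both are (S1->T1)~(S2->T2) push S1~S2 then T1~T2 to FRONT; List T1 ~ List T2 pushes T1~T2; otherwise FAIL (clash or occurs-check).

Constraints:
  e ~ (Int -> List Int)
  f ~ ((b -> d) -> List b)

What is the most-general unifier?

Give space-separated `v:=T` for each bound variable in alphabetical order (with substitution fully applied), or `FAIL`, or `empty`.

step 1: unify e ~ (Int -> List Int)  [subst: {-} | 1 pending]
  bind e := (Int -> List Int)
step 2: unify f ~ ((b -> d) -> List b)  [subst: {e:=(Int -> List Int)} | 0 pending]
  bind f := ((b -> d) -> List b)

Answer: e:=(Int -> List Int) f:=((b -> d) -> List b)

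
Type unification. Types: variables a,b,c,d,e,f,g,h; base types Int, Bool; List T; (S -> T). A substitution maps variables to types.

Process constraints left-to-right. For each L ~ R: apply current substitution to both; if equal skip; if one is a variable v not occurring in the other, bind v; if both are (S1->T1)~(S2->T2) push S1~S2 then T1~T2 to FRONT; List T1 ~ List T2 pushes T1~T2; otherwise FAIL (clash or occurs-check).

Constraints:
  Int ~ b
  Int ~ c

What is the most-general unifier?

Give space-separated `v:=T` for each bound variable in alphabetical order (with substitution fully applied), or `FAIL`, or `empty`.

step 1: unify Int ~ b  [subst: {-} | 1 pending]
  bind b := Int
step 2: unify Int ~ c  [subst: {b:=Int} | 0 pending]
  bind c := Int

Answer: b:=Int c:=Int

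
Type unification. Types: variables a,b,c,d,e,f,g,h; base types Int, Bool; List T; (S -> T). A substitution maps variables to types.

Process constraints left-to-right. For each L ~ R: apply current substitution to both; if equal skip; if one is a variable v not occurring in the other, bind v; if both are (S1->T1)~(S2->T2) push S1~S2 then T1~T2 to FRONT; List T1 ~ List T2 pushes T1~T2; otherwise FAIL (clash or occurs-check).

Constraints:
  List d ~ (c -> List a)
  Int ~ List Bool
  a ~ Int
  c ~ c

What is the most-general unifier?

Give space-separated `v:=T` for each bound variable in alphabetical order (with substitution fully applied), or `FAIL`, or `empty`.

Answer: FAIL

Derivation:
step 1: unify List d ~ (c -> List a)  [subst: {-} | 3 pending]
  clash: List d vs (c -> List a)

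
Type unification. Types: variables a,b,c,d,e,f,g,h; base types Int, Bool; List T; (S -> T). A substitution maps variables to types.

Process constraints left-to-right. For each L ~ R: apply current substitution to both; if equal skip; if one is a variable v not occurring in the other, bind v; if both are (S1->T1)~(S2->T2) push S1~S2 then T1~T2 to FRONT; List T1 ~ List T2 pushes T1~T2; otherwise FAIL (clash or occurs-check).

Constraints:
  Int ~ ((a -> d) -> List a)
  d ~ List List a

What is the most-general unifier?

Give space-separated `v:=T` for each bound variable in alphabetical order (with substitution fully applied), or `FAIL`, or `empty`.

step 1: unify Int ~ ((a -> d) -> List a)  [subst: {-} | 1 pending]
  clash: Int vs ((a -> d) -> List a)

Answer: FAIL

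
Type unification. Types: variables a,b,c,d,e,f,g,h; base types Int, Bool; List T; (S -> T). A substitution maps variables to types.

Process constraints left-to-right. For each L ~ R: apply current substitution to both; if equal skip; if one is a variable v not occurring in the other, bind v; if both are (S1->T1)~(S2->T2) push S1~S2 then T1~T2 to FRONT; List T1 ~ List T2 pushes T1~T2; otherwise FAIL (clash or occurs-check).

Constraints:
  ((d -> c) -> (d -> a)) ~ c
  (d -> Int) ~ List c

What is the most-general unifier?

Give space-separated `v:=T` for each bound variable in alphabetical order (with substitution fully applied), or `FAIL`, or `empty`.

step 1: unify ((d -> c) -> (d -> a)) ~ c  [subst: {-} | 1 pending]
  occurs-check fail

Answer: FAIL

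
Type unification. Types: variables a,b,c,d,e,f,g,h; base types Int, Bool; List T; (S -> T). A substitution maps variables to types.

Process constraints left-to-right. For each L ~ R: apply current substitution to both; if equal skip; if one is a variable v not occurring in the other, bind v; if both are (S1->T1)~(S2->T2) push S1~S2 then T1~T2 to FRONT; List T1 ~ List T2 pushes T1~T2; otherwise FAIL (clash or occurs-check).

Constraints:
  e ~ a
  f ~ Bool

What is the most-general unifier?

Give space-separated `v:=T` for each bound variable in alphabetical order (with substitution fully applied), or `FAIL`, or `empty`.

step 1: unify e ~ a  [subst: {-} | 1 pending]
  bind e := a
step 2: unify f ~ Bool  [subst: {e:=a} | 0 pending]
  bind f := Bool

Answer: e:=a f:=Bool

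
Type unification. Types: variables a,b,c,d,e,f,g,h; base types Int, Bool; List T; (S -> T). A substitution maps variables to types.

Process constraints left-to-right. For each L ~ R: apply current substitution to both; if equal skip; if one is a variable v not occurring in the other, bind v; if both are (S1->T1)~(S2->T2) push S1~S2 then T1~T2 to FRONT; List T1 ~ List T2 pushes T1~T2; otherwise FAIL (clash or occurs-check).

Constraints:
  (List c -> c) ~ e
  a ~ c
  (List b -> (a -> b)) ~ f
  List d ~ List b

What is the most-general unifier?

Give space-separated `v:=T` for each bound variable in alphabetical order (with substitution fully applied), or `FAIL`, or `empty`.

Answer: a:=c d:=b e:=(List c -> c) f:=(List b -> (c -> b))

Derivation:
step 1: unify (List c -> c) ~ e  [subst: {-} | 3 pending]
  bind e := (List c -> c)
step 2: unify a ~ c  [subst: {e:=(List c -> c)} | 2 pending]
  bind a := c
step 3: unify (List b -> (c -> b)) ~ f  [subst: {e:=(List c -> c), a:=c} | 1 pending]
  bind f := (List b -> (c -> b))
step 4: unify List d ~ List b  [subst: {e:=(List c -> c), a:=c, f:=(List b -> (c -> b))} | 0 pending]
  -> decompose List: push d~b
step 5: unify d ~ b  [subst: {e:=(List c -> c), a:=c, f:=(List b -> (c -> b))} | 0 pending]
  bind d := b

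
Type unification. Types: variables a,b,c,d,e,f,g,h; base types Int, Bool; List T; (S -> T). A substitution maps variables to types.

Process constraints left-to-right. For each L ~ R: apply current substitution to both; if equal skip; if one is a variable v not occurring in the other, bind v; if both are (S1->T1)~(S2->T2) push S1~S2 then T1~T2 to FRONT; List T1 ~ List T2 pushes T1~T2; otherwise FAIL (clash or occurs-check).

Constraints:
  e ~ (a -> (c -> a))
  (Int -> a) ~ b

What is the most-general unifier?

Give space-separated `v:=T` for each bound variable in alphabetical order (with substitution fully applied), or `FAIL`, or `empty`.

Answer: b:=(Int -> a) e:=(a -> (c -> a))

Derivation:
step 1: unify e ~ (a -> (c -> a))  [subst: {-} | 1 pending]
  bind e := (a -> (c -> a))
step 2: unify (Int -> a) ~ b  [subst: {e:=(a -> (c -> a))} | 0 pending]
  bind b := (Int -> a)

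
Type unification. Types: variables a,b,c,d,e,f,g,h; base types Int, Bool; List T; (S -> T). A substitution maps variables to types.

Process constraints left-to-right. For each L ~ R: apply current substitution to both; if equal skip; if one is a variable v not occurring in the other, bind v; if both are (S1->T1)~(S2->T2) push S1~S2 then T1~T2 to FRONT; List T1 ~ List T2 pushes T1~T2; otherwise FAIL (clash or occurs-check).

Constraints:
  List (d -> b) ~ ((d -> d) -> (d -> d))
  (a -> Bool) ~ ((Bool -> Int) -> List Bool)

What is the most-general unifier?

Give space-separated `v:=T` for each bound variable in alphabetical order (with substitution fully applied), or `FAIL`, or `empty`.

step 1: unify List (d -> b) ~ ((d -> d) -> (d -> d))  [subst: {-} | 1 pending]
  clash: List (d -> b) vs ((d -> d) -> (d -> d))

Answer: FAIL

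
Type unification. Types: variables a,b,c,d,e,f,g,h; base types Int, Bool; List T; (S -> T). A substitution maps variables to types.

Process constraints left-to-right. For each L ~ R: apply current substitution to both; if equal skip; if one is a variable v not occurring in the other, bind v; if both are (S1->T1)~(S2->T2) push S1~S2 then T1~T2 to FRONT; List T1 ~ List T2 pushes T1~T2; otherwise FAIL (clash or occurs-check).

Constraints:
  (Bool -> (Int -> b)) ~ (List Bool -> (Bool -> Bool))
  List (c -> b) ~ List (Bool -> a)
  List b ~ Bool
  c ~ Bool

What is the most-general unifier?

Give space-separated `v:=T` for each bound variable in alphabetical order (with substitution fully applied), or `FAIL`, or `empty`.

Answer: FAIL

Derivation:
step 1: unify (Bool -> (Int -> b)) ~ (List Bool -> (Bool -> Bool))  [subst: {-} | 3 pending]
  -> decompose arrow: push Bool~List Bool, (Int -> b)~(Bool -> Bool)
step 2: unify Bool ~ List Bool  [subst: {-} | 4 pending]
  clash: Bool vs List Bool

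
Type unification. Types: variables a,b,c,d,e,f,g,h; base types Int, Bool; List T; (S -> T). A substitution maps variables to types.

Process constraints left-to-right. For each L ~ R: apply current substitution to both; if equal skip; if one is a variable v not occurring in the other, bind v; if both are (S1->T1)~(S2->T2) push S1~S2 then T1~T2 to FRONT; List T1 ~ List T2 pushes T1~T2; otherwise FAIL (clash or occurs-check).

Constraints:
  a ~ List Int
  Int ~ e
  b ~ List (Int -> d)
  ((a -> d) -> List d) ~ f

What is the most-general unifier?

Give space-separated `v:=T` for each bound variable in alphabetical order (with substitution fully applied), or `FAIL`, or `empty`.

Answer: a:=List Int b:=List (Int -> d) e:=Int f:=((List Int -> d) -> List d)

Derivation:
step 1: unify a ~ List Int  [subst: {-} | 3 pending]
  bind a := List Int
step 2: unify Int ~ e  [subst: {a:=List Int} | 2 pending]
  bind e := Int
step 3: unify b ~ List (Int -> d)  [subst: {a:=List Int, e:=Int} | 1 pending]
  bind b := List (Int -> d)
step 4: unify ((List Int -> d) -> List d) ~ f  [subst: {a:=List Int, e:=Int, b:=List (Int -> d)} | 0 pending]
  bind f := ((List Int -> d) -> List d)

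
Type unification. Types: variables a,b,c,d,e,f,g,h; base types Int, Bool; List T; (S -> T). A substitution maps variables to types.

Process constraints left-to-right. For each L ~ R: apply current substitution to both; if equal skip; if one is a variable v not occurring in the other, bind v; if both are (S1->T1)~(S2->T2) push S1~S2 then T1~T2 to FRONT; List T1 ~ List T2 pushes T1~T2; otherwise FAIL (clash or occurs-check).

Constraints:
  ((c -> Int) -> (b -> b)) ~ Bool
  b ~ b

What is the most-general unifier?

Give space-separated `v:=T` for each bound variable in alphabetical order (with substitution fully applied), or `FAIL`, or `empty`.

step 1: unify ((c -> Int) -> (b -> b)) ~ Bool  [subst: {-} | 1 pending]
  clash: ((c -> Int) -> (b -> b)) vs Bool

Answer: FAIL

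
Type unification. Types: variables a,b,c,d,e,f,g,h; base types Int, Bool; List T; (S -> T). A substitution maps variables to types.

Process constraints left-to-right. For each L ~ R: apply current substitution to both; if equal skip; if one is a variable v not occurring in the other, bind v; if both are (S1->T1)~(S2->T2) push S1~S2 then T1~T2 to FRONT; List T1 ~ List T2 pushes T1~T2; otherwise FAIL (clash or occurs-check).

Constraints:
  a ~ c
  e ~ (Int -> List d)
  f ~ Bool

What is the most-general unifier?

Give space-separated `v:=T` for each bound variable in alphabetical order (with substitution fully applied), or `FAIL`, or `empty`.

Answer: a:=c e:=(Int -> List d) f:=Bool

Derivation:
step 1: unify a ~ c  [subst: {-} | 2 pending]
  bind a := c
step 2: unify e ~ (Int -> List d)  [subst: {a:=c} | 1 pending]
  bind e := (Int -> List d)
step 3: unify f ~ Bool  [subst: {a:=c, e:=(Int -> List d)} | 0 pending]
  bind f := Bool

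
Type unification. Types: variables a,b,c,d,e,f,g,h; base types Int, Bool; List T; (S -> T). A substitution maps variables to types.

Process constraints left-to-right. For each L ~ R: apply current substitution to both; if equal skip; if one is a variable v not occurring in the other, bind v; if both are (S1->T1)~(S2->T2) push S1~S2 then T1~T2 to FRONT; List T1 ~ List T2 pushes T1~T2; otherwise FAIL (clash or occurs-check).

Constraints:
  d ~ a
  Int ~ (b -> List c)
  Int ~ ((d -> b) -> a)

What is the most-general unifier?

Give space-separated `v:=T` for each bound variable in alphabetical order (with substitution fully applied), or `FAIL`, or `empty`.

Answer: FAIL

Derivation:
step 1: unify d ~ a  [subst: {-} | 2 pending]
  bind d := a
step 2: unify Int ~ (b -> List c)  [subst: {d:=a} | 1 pending]
  clash: Int vs (b -> List c)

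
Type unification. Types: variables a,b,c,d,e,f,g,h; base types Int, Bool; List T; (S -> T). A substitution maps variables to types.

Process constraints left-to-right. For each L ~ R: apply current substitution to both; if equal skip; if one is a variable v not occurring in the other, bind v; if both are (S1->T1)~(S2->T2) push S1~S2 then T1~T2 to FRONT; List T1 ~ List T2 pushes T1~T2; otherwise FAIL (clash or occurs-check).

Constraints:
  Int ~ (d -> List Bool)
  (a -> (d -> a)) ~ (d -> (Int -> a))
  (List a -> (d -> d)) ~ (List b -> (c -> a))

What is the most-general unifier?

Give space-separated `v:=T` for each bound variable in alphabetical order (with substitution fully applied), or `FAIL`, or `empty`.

Answer: FAIL

Derivation:
step 1: unify Int ~ (d -> List Bool)  [subst: {-} | 2 pending]
  clash: Int vs (d -> List Bool)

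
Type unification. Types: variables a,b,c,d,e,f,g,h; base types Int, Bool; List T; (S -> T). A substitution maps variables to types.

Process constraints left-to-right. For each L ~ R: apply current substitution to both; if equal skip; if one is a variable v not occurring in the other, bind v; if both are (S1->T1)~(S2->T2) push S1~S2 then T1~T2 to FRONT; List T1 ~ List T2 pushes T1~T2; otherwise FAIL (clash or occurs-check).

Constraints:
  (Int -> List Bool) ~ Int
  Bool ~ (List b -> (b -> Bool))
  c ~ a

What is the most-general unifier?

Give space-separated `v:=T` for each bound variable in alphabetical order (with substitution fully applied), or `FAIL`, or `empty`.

step 1: unify (Int -> List Bool) ~ Int  [subst: {-} | 2 pending]
  clash: (Int -> List Bool) vs Int

Answer: FAIL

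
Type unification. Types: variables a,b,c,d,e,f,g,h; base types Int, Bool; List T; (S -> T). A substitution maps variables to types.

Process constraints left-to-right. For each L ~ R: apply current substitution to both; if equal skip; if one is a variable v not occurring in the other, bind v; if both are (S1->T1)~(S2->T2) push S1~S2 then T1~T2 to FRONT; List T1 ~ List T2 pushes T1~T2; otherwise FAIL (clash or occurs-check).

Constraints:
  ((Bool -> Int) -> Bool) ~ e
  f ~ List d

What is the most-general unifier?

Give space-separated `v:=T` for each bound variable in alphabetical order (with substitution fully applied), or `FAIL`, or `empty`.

step 1: unify ((Bool -> Int) -> Bool) ~ e  [subst: {-} | 1 pending]
  bind e := ((Bool -> Int) -> Bool)
step 2: unify f ~ List d  [subst: {e:=((Bool -> Int) -> Bool)} | 0 pending]
  bind f := List d

Answer: e:=((Bool -> Int) -> Bool) f:=List d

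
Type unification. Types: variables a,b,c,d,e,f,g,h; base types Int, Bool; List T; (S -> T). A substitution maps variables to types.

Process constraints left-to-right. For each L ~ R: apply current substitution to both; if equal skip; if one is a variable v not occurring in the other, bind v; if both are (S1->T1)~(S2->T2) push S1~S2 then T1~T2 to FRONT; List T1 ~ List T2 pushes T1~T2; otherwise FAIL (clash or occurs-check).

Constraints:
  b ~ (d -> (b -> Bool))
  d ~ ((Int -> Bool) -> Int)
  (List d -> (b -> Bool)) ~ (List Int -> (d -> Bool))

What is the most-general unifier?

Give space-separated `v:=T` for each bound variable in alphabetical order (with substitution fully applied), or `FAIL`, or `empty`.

step 1: unify b ~ (d -> (b -> Bool))  [subst: {-} | 2 pending]
  occurs-check fail: b in (d -> (b -> Bool))

Answer: FAIL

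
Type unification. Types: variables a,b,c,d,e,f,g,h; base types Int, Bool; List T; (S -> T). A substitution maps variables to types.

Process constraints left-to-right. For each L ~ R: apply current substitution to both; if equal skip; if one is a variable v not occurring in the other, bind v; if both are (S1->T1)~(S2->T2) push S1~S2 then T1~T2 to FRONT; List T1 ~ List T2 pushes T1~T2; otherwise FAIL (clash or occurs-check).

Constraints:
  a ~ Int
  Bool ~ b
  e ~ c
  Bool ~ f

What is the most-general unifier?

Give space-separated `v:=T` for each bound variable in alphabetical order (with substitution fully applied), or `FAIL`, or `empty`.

step 1: unify a ~ Int  [subst: {-} | 3 pending]
  bind a := Int
step 2: unify Bool ~ b  [subst: {a:=Int} | 2 pending]
  bind b := Bool
step 3: unify e ~ c  [subst: {a:=Int, b:=Bool} | 1 pending]
  bind e := c
step 4: unify Bool ~ f  [subst: {a:=Int, b:=Bool, e:=c} | 0 pending]
  bind f := Bool

Answer: a:=Int b:=Bool e:=c f:=Bool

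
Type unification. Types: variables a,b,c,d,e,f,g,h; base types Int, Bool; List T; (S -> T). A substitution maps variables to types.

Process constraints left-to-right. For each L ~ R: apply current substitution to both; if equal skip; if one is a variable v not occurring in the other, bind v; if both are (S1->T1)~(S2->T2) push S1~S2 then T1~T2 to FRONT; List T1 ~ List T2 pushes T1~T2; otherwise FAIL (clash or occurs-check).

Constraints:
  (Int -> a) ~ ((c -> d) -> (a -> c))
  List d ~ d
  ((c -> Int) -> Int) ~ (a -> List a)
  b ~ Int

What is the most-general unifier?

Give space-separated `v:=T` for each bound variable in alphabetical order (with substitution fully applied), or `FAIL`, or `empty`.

Answer: FAIL

Derivation:
step 1: unify (Int -> a) ~ ((c -> d) -> (a -> c))  [subst: {-} | 3 pending]
  -> decompose arrow: push Int~(c -> d), a~(a -> c)
step 2: unify Int ~ (c -> d)  [subst: {-} | 4 pending]
  clash: Int vs (c -> d)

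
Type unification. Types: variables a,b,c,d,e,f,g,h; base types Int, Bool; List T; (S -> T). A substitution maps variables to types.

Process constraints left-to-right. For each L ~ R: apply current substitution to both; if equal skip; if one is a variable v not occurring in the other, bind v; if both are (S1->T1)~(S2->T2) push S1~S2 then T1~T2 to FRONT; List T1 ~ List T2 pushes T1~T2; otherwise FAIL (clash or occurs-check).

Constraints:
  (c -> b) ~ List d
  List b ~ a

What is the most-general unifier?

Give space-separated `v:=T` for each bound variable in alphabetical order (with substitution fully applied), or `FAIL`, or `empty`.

Answer: FAIL

Derivation:
step 1: unify (c -> b) ~ List d  [subst: {-} | 1 pending]
  clash: (c -> b) vs List d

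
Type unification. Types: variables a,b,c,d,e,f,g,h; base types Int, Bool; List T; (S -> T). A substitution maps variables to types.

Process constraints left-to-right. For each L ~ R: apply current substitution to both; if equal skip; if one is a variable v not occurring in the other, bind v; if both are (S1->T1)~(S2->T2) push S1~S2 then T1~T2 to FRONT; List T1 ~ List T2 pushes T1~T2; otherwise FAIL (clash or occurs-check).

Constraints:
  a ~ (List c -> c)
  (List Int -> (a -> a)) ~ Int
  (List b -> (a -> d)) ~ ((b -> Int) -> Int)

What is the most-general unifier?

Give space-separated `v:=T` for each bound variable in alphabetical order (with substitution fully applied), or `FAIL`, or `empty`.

step 1: unify a ~ (List c -> c)  [subst: {-} | 2 pending]
  bind a := (List c -> c)
step 2: unify (List Int -> ((List c -> c) -> (List c -> c))) ~ Int  [subst: {a:=(List c -> c)} | 1 pending]
  clash: (List Int -> ((List c -> c) -> (List c -> c))) vs Int

Answer: FAIL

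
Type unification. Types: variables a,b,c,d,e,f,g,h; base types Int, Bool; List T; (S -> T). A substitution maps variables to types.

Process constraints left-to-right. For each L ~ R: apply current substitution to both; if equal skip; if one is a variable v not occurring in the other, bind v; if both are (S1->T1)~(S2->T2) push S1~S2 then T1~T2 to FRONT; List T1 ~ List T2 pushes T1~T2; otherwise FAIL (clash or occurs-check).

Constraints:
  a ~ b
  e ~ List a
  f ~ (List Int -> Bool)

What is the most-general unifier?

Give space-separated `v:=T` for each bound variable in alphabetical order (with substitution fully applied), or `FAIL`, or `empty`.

step 1: unify a ~ b  [subst: {-} | 2 pending]
  bind a := b
step 2: unify e ~ List b  [subst: {a:=b} | 1 pending]
  bind e := List b
step 3: unify f ~ (List Int -> Bool)  [subst: {a:=b, e:=List b} | 0 pending]
  bind f := (List Int -> Bool)

Answer: a:=b e:=List b f:=(List Int -> Bool)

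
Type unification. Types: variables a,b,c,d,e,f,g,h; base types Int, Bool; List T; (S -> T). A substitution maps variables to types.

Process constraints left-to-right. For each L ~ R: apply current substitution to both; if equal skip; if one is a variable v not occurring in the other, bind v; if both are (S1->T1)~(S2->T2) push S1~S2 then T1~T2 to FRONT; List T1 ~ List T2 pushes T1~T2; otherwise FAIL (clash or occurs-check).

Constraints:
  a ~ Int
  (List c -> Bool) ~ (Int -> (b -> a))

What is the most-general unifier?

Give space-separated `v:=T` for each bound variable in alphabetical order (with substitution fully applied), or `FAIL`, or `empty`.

step 1: unify a ~ Int  [subst: {-} | 1 pending]
  bind a := Int
step 2: unify (List c -> Bool) ~ (Int -> (b -> Int))  [subst: {a:=Int} | 0 pending]
  -> decompose arrow: push List c~Int, Bool~(b -> Int)
step 3: unify List c ~ Int  [subst: {a:=Int} | 1 pending]
  clash: List c vs Int

Answer: FAIL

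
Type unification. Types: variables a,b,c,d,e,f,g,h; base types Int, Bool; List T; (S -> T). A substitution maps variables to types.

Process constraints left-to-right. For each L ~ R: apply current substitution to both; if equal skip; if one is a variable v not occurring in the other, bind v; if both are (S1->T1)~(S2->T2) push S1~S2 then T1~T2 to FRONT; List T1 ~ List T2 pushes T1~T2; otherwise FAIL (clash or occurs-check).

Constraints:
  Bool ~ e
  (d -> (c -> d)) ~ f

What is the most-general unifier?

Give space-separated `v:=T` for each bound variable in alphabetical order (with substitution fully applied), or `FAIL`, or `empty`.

Answer: e:=Bool f:=(d -> (c -> d))

Derivation:
step 1: unify Bool ~ e  [subst: {-} | 1 pending]
  bind e := Bool
step 2: unify (d -> (c -> d)) ~ f  [subst: {e:=Bool} | 0 pending]
  bind f := (d -> (c -> d))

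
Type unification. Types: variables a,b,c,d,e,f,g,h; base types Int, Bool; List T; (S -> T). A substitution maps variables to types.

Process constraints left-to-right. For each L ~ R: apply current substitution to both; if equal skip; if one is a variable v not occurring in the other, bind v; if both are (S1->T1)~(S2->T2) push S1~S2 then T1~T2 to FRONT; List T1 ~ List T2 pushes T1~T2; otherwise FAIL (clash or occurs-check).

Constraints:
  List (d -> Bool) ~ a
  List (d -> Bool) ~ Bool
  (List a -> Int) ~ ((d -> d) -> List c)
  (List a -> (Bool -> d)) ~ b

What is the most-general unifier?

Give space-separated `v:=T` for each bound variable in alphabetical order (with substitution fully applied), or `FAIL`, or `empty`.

Answer: FAIL

Derivation:
step 1: unify List (d -> Bool) ~ a  [subst: {-} | 3 pending]
  bind a := List (d -> Bool)
step 2: unify List (d -> Bool) ~ Bool  [subst: {a:=List (d -> Bool)} | 2 pending]
  clash: List (d -> Bool) vs Bool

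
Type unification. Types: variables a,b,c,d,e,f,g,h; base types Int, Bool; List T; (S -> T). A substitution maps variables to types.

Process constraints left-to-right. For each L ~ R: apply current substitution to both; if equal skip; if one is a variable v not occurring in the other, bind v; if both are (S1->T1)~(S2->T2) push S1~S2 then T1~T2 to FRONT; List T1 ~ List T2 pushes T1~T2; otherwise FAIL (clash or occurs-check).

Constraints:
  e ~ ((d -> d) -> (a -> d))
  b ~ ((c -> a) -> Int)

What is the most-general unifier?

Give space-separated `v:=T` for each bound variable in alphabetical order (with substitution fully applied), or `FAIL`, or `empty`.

Answer: b:=((c -> a) -> Int) e:=((d -> d) -> (a -> d))

Derivation:
step 1: unify e ~ ((d -> d) -> (a -> d))  [subst: {-} | 1 pending]
  bind e := ((d -> d) -> (a -> d))
step 2: unify b ~ ((c -> a) -> Int)  [subst: {e:=((d -> d) -> (a -> d))} | 0 pending]
  bind b := ((c -> a) -> Int)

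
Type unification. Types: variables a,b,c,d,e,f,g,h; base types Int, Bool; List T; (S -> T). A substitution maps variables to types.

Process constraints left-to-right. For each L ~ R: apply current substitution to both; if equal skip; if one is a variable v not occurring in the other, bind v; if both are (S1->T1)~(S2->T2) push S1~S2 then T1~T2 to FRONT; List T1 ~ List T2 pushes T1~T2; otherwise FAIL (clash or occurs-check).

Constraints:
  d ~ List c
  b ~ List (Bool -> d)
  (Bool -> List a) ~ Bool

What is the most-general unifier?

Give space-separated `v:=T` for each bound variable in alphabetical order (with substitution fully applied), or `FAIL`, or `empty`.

step 1: unify d ~ List c  [subst: {-} | 2 pending]
  bind d := List c
step 2: unify b ~ List (Bool -> List c)  [subst: {d:=List c} | 1 pending]
  bind b := List (Bool -> List c)
step 3: unify (Bool -> List a) ~ Bool  [subst: {d:=List c, b:=List (Bool -> List c)} | 0 pending]
  clash: (Bool -> List a) vs Bool

Answer: FAIL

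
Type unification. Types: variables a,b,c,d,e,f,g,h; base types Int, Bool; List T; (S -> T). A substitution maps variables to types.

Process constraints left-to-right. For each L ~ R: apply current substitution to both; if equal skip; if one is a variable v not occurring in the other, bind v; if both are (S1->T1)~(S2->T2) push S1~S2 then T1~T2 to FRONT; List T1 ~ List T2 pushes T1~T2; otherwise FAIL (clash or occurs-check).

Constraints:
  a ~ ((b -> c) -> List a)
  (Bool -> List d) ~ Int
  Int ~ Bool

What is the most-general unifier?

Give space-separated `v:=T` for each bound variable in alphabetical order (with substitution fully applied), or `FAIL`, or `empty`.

step 1: unify a ~ ((b -> c) -> List a)  [subst: {-} | 2 pending]
  occurs-check fail: a in ((b -> c) -> List a)

Answer: FAIL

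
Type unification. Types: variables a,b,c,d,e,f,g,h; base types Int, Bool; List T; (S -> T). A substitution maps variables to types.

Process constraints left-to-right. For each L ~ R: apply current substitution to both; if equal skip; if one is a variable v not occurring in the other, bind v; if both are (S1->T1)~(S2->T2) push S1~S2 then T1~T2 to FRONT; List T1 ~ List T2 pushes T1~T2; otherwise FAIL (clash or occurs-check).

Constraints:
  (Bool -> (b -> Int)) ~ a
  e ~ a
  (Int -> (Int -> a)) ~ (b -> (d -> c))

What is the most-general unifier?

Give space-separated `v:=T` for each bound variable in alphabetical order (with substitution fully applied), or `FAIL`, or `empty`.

Answer: a:=(Bool -> (Int -> Int)) b:=Int c:=(Bool -> (Int -> Int)) d:=Int e:=(Bool -> (Int -> Int))

Derivation:
step 1: unify (Bool -> (b -> Int)) ~ a  [subst: {-} | 2 pending]
  bind a := (Bool -> (b -> Int))
step 2: unify e ~ (Bool -> (b -> Int))  [subst: {a:=(Bool -> (b -> Int))} | 1 pending]
  bind e := (Bool -> (b -> Int))
step 3: unify (Int -> (Int -> (Bool -> (b -> Int)))) ~ (b -> (d -> c))  [subst: {a:=(Bool -> (b -> Int)), e:=(Bool -> (b -> Int))} | 0 pending]
  -> decompose arrow: push Int~b, (Int -> (Bool -> (b -> Int)))~(d -> c)
step 4: unify Int ~ b  [subst: {a:=(Bool -> (b -> Int)), e:=(Bool -> (b -> Int))} | 1 pending]
  bind b := Int
step 5: unify (Int -> (Bool -> (Int -> Int))) ~ (d -> c)  [subst: {a:=(Bool -> (b -> Int)), e:=(Bool -> (b -> Int)), b:=Int} | 0 pending]
  -> decompose arrow: push Int~d, (Bool -> (Int -> Int))~c
step 6: unify Int ~ d  [subst: {a:=(Bool -> (b -> Int)), e:=(Bool -> (b -> Int)), b:=Int} | 1 pending]
  bind d := Int
step 7: unify (Bool -> (Int -> Int)) ~ c  [subst: {a:=(Bool -> (b -> Int)), e:=(Bool -> (b -> Int)), b:=Int, d:=Int} | 0 pending]
  bind c := (Bool -> (Int -> Int))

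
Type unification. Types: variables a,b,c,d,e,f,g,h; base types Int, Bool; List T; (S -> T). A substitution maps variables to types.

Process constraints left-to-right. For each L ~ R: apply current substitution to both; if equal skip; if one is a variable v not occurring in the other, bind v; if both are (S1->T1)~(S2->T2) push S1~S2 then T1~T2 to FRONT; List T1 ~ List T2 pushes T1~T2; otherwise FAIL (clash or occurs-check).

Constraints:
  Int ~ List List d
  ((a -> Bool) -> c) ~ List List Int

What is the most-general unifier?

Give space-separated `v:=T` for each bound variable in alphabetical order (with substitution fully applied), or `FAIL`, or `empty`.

step 1: unify Int ~ List List d  [subst: {-} | 1 pending]
  clash: Int vs List List d

Answer: FAIL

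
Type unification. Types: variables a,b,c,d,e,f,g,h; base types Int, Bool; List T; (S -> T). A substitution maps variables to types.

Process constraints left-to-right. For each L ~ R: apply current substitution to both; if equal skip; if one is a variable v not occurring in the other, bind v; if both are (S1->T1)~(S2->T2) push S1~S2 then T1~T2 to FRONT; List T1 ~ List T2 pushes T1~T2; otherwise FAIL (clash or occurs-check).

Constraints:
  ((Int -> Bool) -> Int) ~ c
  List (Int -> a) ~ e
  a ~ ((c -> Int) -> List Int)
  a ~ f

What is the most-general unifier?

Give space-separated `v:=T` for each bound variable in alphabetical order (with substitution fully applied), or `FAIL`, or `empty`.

Answer: a:=((((Int -> Bool) -> Int) -> Int) -> List Int) c:=((Int -> Bool) -> Int) e:=List (Int -> ((((Int -> Bool) -> Int) -> Int) -> List Int)) f:=((((Int -> Bool) -> Int) -> Int) -> List Int)

Derivation:
step 1: unify ((Int -> Bool) -> Int) ~ c  [subst: {-} | 3 pending]
  bind c := ((Int -> Bool) -> Int)
step 2: unify List (Int -> a) ~ e  [subst: {c:=((Int -> Bool) -> Int)} | 2 pending]
  bind e := List (Int -> a)
step 3: unify a ~ ((((Int -> Bool) -> Int) -> Int) -> List Int)  [subst: {c:=((Int -> Bool) -> Int), e:=List (Int -> a)} | 1 pending]
  bind a := ((((Int -> Bool) -> Int) -> Int) -> List Int)
step 4: unify ((((Int -> Bool) -> Int) -> Int) -> List Int) ~ f  [subst: {c:=((Int -> Bool) -> Int), e:=List (Int -> a), a:=((((Int -> Bool) -> Int) -> Int) -> List Int)} | 0 pending]
  bind f := ((((Int -> Bool) -> Int) -> Int) -> List Int)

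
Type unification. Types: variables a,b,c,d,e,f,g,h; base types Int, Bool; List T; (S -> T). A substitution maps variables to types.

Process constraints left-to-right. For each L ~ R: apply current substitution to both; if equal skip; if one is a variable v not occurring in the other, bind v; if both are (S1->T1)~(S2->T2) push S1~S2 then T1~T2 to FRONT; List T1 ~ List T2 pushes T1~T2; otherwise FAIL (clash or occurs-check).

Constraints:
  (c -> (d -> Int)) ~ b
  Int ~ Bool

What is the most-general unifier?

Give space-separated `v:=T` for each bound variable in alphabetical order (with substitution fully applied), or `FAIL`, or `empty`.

Answer: FAIL

Derivation:
step 1: unify (c -> (d -> Int)) ~ b  [subst: {-} | 1 pending]
  bind b := (c -> (d -> Int))
step 2: unify Int ~ Bool  [subst: {b:=(c -> (d -> Int))} | 0 pending]
  clash: Int vs Bool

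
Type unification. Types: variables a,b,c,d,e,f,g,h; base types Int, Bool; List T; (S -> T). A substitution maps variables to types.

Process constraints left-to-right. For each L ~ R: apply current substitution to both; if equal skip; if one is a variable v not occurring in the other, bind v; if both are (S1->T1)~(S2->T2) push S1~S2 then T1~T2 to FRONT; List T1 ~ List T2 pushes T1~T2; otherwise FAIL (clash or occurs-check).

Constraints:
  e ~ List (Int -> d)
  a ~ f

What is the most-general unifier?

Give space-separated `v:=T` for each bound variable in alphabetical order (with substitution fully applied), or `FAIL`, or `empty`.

Answer: a:=f e:=List (Int -> d)

Derivation:
step 1: unify e ~ List (Int -> d)  [subst: {-} | 1 pending]
  bind e := List (Int -> d)
step 2: unify a ~ f  [subst: {e:=List (Int -> d)} | 0 pending]
  bind a := f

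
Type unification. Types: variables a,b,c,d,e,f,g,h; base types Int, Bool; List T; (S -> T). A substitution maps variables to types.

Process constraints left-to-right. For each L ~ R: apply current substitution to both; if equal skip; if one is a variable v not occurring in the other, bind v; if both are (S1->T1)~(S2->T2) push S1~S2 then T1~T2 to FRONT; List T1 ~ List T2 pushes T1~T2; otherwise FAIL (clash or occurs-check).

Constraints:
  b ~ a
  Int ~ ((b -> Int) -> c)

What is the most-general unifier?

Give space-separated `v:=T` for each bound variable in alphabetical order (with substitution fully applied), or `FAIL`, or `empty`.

step 1: unify b ~ a  [subst: {-} | 1 pending]
  bind b := a
step 2: unify Int ~ ((a -> Int) -> c)  [subst: {b:=a} | 0 pending]
  clash: Int vs ((a -> Int) -> c)

Answer: FAIL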